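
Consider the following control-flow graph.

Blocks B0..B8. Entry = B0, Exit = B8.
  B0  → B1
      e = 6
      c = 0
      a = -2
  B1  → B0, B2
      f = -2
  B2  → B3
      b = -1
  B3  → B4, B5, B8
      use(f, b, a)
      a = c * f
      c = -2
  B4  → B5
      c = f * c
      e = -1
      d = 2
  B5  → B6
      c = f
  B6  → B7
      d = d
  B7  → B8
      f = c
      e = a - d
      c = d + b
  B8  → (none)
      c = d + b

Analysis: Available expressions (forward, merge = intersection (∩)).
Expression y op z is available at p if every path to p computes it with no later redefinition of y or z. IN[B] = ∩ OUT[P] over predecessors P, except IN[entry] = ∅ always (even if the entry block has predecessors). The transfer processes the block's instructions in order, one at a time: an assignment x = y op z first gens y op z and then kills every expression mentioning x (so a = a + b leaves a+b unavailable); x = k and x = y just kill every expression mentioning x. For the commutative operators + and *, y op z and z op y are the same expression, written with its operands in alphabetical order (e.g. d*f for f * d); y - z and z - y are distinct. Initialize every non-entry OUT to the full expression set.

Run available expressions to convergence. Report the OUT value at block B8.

Answer: {b+d}

Trace:
Converged values:
  B0: | IN={} | OUT={}
  B1: | IN={} | OUT={}
  B2: | IN={} | OUT={}
  B3: | IN={} | OUT={}
  B4: | IN={} | OUT={}
  B5: | IN={} | OUT={}
  B6: | IN={} | OUT={}
  B7: | IN={} | OUT={a-d, b+d}
  B8: | IN={} | OUT={b+d}

Merge at B8: IN[B8] = OUT[B3] ∩ OUT[B7] = {}
Applying B8's transfer function to that IN value gives OUT[B8] (row B8 above).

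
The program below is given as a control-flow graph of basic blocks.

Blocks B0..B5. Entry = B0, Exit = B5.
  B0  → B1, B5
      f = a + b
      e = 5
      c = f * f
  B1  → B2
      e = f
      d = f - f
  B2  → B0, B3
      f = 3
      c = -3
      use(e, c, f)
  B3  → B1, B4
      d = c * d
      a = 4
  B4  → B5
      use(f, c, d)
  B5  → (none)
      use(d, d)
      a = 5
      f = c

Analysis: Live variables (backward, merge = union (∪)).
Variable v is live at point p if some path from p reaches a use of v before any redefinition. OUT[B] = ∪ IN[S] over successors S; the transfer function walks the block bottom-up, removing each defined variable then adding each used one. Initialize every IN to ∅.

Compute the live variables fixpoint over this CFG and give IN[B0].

Answer: {a, b, d}

Trace:
Per-block solution:
  B0:  IN={a, b, d}  OUT={a, b, c, d, f}
  B1:  IN={a, b, f}  OUT={a, b, d, e}
  B2:  IN={a, b, d, e}  OUT={a, b, c, d, f}
  B3:  IN={b, c, d, f}  OUT={a, b, c, d, f}
  B4:  IN={c, d, f}  OUT={c, d}
  B5:  IN={c, d}  OUT={}

Merge at B0: OUT[B0] = IN[B1] ⊔ IN[B5] = {a, b, c, d, f}
Applying B0's transfer function to that OUT value gives IN[B0] (row B0 above).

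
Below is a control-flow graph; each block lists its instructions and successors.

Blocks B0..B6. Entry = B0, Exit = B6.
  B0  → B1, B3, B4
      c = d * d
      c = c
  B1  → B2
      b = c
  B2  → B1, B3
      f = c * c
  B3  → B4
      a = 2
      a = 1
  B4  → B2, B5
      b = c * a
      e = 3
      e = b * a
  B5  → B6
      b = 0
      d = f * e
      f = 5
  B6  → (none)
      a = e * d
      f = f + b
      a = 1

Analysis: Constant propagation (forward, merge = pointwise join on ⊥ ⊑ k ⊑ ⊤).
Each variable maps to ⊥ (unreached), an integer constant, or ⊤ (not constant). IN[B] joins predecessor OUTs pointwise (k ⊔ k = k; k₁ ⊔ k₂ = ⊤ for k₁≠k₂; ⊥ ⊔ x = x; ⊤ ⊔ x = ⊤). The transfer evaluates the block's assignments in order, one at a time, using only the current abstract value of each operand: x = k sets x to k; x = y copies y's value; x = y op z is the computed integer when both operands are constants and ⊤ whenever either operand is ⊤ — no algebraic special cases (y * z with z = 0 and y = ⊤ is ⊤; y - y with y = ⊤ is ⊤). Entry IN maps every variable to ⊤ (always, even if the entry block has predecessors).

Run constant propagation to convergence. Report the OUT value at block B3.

Fixpoint table:
  B0: | IN=(all ⊤) | OUT=(all ⊤)
  B1: | IN=(all ⊤) | OUT=(all ⊤)
  B2: | IN=(all ⊤) | OUT=(all ⊤)
  B3: | IN=(all ⊤) | OUT={a:1; rest ⊤}
  B4: | IN=(all ⊤) | OUT=(all ⊤)
  B5: | IN=(all ⊤) | OUT={b:0, f:5; rest ⊤}
  B6: | IN={b:0, f:5; rest ⊤} | OUT={a:1, b:0, f:5; rest ⊤}

Merge at B3: IN[B3] = OUT[B0] ⊔ OUT[B2] = {a: ⊤, b: ⊤, c: ⊤, d: ⊤, e: ⊤, f: ⊤}
Applying B3's transfer function to that IN value gives OUT[B3] (row B3 above).

Answer: {a: 1, b: ⊤, c: ⊤, d: ⊤, e: ⊤, f: ⊤}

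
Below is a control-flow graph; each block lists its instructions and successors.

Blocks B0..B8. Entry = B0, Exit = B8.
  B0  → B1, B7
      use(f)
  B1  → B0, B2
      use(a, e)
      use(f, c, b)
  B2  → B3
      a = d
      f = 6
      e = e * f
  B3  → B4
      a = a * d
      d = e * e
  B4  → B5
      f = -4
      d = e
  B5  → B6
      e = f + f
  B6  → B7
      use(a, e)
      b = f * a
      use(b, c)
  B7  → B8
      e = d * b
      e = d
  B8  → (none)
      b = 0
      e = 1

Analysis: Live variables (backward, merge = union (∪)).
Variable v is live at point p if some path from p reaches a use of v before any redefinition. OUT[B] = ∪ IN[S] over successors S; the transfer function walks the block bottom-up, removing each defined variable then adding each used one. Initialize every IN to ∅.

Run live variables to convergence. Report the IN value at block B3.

Fixpoint table:
  B0: | IN={a, b, c, d, e, f} | OUT={a, b, c, d, e, f}
  B1: | IN={a, b, c, d, e, f} | OUT={a, b, c, d, e, f}
  B2: | IN={c, d, e} | OUT={a, c, d, e}
  B3: | IN={a, c, d, e} | OUT={a, c, e}
  B4: | IN={a, c, e} | OUT={a, c, d, f}
  B5: | IN={a, c, d, f} | OUT={a, c, d, e, f}
  B6: | IN={a, c, d, e, f} | OUT={b, d}
  B7: | IN={b, d} | OUT={}
  B8: | IN={} | OUT={}

Merge at B3: OUT[B3] = IN[B4] = {a, c, e}
Applying B3's transfer function to that OUT value gives IN[B3] (row B3 above).

Answer: {a, c, d, e}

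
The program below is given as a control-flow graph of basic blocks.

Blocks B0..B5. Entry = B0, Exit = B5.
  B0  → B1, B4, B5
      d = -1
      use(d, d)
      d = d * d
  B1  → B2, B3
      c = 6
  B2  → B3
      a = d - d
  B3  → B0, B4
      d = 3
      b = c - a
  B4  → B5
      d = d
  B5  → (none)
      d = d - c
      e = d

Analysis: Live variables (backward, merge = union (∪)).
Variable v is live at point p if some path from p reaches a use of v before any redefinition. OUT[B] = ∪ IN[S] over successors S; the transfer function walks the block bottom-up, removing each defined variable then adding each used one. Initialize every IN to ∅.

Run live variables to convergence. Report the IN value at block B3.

Answer: {a, c}

Trace:
Per-block solution:
  B0:   IN={a, c}   OUT={a, c, d}
  B1:   IN={a, d}   OUT={a, c, d}
  B2:   IN={c, d}   OUT={a, c}
  B3:   IN={a, c}   OUT={a, c, d}
  B4:   IN={c, d}   OUT={c, d}
  B5:   IN={c, d}   OUT={}

Merge at B3: OUT[B3] = IN[B0] ⊔ IN[B4] = {a, c, d}
Applying B3's transfer function to that OUT value gives IN[B3] (row B3 above).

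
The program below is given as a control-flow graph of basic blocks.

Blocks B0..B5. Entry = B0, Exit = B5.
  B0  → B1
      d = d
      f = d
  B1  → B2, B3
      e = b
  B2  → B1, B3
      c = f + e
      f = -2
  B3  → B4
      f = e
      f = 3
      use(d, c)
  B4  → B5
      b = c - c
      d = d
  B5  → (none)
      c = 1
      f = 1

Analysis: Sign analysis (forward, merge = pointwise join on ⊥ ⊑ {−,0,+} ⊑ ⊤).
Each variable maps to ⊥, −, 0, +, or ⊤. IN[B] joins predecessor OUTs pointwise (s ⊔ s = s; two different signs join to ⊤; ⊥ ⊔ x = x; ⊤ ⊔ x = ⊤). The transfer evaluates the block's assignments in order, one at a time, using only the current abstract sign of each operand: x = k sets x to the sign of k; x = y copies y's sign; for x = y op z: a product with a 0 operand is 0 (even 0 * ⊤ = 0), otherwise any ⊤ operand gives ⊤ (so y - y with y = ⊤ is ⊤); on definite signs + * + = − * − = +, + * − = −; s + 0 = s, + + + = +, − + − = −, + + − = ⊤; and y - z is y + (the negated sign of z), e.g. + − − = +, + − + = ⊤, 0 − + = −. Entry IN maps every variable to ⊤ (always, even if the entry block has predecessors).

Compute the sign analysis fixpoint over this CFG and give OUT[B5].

Per-block solution:
  B0: | IN=(all ⊤) | OUT=(all ⊤)
  B1: | IN=(all ⊤) | OUT=(all ⊤)
  B2: | IN=(all ⊤) | OUT={f:-; rest ⊤}
  B3: | IN=(all ⊤) | OUT={f:+; rest ⊤}
  B4: | IN={f:+; rest ⊤} | OUT={f:+; rest ⊤}
  B5: | IN={f:+; rest ⊤} | OUT={c:+, f:+; rest ⊤}

Merge at B5: IN[B5] = OUT[B4] = {a: ⊤, b: ⊤, c: ⊤, d: ⊤, e: ⊤, f: +}
Applying B5's transfer function to that IN value gives OUT[B5] (row B5 above).

Answer: {a: ⊤, b: ⊤, c: +, d: ⊤, e: ⊤, f: +}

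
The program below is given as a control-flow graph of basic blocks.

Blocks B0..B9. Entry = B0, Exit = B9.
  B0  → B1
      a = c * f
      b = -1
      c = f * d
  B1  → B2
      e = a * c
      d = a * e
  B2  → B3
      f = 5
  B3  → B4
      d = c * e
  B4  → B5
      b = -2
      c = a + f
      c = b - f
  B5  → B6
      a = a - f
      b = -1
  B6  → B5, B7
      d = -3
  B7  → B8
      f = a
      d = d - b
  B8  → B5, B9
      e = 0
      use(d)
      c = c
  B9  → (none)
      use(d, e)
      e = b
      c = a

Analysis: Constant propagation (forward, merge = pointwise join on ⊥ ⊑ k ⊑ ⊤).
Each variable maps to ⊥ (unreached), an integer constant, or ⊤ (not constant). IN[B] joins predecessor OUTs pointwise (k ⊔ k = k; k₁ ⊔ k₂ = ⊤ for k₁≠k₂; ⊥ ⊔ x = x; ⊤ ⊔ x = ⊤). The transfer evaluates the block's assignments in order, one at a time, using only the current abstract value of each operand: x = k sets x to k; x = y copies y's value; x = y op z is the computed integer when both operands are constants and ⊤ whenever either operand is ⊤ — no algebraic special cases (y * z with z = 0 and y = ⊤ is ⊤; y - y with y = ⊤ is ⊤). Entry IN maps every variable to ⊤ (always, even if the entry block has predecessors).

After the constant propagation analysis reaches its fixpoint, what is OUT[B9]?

Answer: {a: ⊤, b: -1, c: ⊤, d: -2, e: -1, f: ⊤}

Derivation:
Fixpoint table:
  B0:   IN=(all ⊤)   OUT={b:-1; rest ⊤}
  B1:   IN={b:-1; rest ⊤}   OUT={b:-1; rest ⊤}
  B2:   IN={b:-1; rest ⊤}   OUT={b:-1, f:5; rest ⊤}
  B3:   IN={b:-1, f:5; rest ⊤}   OUT={b:-1, f:5; rest ⊤}
  B4:   IN={b:-1, f:5; rest ⊤}   OUT={b:-2, c:-7, f:5; rest ⊤}
  B5:   IN={c:-7; rest ⊤}   OUT={b:-1, c:-7; rest ⊤}
  B6:   IN={b:-1, c:-7; rest ⊤}   OUT={b:-1, c:-7, d:-3; rest ⊤}
  B7:   IN={b:-1, c:-7, d:-3; rest ⊤}   OUT={b:-1, c:-7, d:-2; rest ⊤}
  B8:   IN={b:-1, c:-7, d:-2; rest ⊤}   OUT={b:-1, c:-7, d:-2, e:0; rest ⊤}
  B9:   IN={b:-1, c:-7, d:-2, e:0; rest ⊤}   OUT={b:-1, d:-2, e:-1; rest ⊤}

Merge at B9: IN[B9] = OUT[B8] = {a: ⊤, b: -1, c: -7, d: -2, e: 0, f: ⊤}
Applying B9's transfer function to that IN value gives OUT[B9] (row B9 above).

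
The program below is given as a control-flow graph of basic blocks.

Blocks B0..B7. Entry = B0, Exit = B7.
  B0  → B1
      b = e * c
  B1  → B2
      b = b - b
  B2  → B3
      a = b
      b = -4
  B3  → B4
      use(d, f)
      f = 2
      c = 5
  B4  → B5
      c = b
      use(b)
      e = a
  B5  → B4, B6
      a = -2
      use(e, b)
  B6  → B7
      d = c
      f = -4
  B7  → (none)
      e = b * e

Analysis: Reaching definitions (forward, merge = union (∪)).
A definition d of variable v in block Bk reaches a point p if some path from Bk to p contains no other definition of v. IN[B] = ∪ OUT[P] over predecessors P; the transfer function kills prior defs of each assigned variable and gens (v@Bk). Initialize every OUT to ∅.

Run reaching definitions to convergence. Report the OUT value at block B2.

Converged values:
  B0:  IN={}  OUT={b@B0}
  B1:  IN={b@B0}  OUT={b@B1}
  B2:  IN={b@B1}  OUT={a@B2, b@B2}
  B3:  IN={a@B2, b@B2}  OUT={a@B2, b@B2, c@B3, f@B3}
  B4:  IN={a@B2, a@B5, b@B2, c@B3, c@B4, e@B4, f@B3}  OUT={a@B2, a@B5, b@B2, c@B4, e@B4, f@B3}
  B5:  IN={a@B2, a@B5, b@B2, c@B4, e@B4, f@B3}  OUT={a@B5, b@B2, c@B4, e@B4, f@B3}
  B6:  IN={a@B5, b@B2, c@B4, e@B4, f@B3}  OUT={a@B5, b@B2, c@B4, d@B6, e@B4, f@B6}
  B7:  IN={a@B5, b@B2, c@B4, d@B6, e@B4, f@B6}  OUT={a@B5, b@B2, c@B4, d@B6, e@B7, f@B6}

Merge at B2: IN[B2] = OUT[B1] = {b@B1}
Applying B2's transfer function to that IN value gives OUT[B2] (row B2 above).

Answer: {a@B2, b@B2}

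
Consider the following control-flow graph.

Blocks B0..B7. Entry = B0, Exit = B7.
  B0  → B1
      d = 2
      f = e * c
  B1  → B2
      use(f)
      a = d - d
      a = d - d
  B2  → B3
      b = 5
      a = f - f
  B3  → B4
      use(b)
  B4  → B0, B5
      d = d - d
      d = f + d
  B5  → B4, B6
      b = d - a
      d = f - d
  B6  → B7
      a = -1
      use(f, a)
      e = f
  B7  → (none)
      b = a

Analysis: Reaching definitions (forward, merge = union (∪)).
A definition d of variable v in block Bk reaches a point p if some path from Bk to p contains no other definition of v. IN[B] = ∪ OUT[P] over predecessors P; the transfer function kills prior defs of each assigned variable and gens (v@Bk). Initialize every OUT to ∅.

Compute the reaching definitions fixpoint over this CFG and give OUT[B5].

Answer: {a@B2, b@B5, d@B5, f@B0}

Derivation:
Per-block solution:
  B0:   IN={a@B2, b@B2, b@B5, d@B4, f@B0}   OUT={a@B2, b@B2, b@B5, d@B0, f@B0}
  B1:   IN={a@B2, b@B2, b@B5, d@B0, f@B0}   OUT={a@B1, b@B2, b@B5, d@B0, f@B0}
  B2:   IN={a@B1, b@B2, b@B5, d@B0, f@B0}   OUT={a@B2, b@B2, d@B0, f@B0}
  B3:   IN={a@B2, b@B2, d@B0, f@B0}   OUT={a@B2, b@B2, d@B0, f@B0}
  B4:   IN={a@B2, b@B2, b@B5, d@B0, d@B5, f@B0}   OUT={a@B2, b@B2, b@B5, d@B4, f@B0}
  B5:   IN={a@B2, b@B2, b@B5, d@B4, f@B0}   OUT={a@B2, b@B5, d@B5, f@B0}
  B6:   IN={a@B2, b@B5, d@B5, f@B0}   OUT={a@B6, b@B5, d@B5, e@B6, f@B0}
  B7:   IN={a@B6, b@B5, d@B5, e@B6, f@B0}   OUT={a@B6, b@B7, d@B5, e@B6, f@B0}

Merge at B5: IN[B5] = OUT[B4] = {a@B2, b@B2, b@B5, d@B4, f@B0}
Applying B5's transfer function to that IN value gives OUT[B5] (row B5 above).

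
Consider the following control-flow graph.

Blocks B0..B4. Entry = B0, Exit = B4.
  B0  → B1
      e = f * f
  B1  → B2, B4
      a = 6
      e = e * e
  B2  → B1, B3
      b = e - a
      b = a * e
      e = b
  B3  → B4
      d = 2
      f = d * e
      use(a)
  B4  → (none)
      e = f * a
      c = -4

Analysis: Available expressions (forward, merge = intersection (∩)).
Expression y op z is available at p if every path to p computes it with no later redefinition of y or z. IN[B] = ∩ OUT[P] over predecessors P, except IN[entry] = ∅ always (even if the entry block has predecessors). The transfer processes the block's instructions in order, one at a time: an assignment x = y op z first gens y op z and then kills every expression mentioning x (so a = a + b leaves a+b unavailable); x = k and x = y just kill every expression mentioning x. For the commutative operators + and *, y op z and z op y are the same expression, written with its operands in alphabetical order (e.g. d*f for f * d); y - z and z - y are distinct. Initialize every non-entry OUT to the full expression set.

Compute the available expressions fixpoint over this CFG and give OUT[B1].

Answer: {f*f}

Working:
Fixpoint table:
  B0:   IN={}   OUT={f*f}
  B1:   IN={f*f}   OUT={f*f}
  B2:   IN={f*f}   OUT={f*f}
  B3:   IN={f*f}   OUT={d*e}
  B4:   IN={}   OUT={a*f}

Merge at B1: IN[B1] = OUT[B0] ∩ OUT[B2] = {f*f}
Applying B1's transfer function to that IN value gives OUT[B1] (row B1 above).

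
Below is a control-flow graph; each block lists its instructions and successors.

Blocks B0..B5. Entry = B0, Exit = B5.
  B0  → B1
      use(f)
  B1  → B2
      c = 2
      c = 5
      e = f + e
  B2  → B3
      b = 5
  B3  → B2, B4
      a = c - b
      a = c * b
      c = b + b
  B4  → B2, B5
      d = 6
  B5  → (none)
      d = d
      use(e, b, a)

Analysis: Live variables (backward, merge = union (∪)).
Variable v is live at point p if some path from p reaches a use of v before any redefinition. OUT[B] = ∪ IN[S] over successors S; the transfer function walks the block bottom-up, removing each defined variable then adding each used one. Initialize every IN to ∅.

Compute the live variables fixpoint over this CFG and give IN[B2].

Answer: {c, e}

Working:
Per-block solution:
  B0:  IN={e, f}  OUT={e, f}
  B1:  IN={e, f}  OUT={c, e}
  B2:  IN={c, e}  OUT={b, c, e}
  B3:  IN={b, c, e}  OUT={a, b, c, e}
  B4:  IN={a, b, c, e}  OUT={a, b, c, d, e}
  B5:  IN={a, b, d, e}  OUT={}

Merge at B2: OUT[B2] = IN[B3] = {b, c, e}
Applying B2's transfer function to that OUT value gives IN[B2] (row B2 above).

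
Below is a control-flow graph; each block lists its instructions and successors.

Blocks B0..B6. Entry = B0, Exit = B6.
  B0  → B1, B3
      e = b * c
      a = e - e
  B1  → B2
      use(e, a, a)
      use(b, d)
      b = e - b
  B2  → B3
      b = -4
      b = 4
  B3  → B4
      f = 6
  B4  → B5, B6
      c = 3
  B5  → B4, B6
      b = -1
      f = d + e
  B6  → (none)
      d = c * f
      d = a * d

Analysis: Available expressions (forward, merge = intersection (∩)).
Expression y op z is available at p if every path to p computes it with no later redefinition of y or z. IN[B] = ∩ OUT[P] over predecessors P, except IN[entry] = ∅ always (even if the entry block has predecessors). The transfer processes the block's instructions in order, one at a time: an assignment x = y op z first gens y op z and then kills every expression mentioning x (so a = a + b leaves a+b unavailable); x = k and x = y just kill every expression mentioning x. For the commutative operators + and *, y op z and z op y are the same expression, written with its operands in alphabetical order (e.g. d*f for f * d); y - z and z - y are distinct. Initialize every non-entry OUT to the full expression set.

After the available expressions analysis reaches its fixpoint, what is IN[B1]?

Answer: {b*c, e-e}

Working:
Fixpoint table:
  B0:   IN={}   OUT={b*c, e-e}
  B1:   IN={b*c, e-e}   OUT={e-e}
  B2:   IN={e-e}   OUT={e-e}
  B3:   IN={e-e}   OUT={e-e}
  B4:   IN={e-e}   OUT={e-e}
  B5:   IN={e-e}   OUT={d+e, e-e}
  B6:   IN={e-e}   OUT={c*f, e-e}

Merge at B1: IN[B1] = OUT[B0] = {b*c, e-e}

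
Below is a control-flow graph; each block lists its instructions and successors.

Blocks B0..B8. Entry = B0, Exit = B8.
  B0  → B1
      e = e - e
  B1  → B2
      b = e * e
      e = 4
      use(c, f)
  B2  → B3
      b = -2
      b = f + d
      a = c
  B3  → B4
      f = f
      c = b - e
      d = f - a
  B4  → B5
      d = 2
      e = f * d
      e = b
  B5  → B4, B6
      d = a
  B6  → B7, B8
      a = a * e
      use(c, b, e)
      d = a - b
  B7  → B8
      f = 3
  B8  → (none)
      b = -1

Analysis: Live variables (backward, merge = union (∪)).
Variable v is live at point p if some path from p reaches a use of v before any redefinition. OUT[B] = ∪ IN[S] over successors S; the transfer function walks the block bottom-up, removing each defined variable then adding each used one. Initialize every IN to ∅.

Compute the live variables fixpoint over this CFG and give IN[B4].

Converged values:
  B0:  IN={c, d, e, f}  OUT={c, d, e, f}
  B1:  IN={c, d, e, f}  OUT={c, d, e, f}
  B2:  IN={c, d, e, f}  OUT={a, b, e, f}
  B3:  IN={a, b, e, f}  OUT={a, b, c, f}
  B4:  IN={a, b, c, f}  OUT={a, b, c, e, f}
  B5:  IN={a, b, c, e, f}  OUT={a, b, c, e, f}
  B6:  IN={a, b, c, e}  OUT={}
  B7:  IN={}  OUT={}
  B8:  IN={}  OUT={}

Merge at B4: OUT[B4] = IN[B5] = {a, b, c, e, f}
Applying B4's transfer function to that OUT value gives IN[B4] (row B4 above).

Answer: {a, b, c, f}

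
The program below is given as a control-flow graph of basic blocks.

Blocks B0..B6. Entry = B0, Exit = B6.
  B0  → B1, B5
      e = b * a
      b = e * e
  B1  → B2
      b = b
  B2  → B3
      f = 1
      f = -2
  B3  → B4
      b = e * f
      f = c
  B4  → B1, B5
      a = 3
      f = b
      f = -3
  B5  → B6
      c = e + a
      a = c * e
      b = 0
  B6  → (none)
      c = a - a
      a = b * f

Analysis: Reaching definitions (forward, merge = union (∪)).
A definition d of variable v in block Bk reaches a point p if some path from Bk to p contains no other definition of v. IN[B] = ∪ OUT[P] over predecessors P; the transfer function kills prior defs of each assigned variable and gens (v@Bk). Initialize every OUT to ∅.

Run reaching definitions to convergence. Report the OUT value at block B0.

Answer: {b@B0, e@B0}

Working:
Per-block solution:
  B0:  IN={}  OUT={b@B0, e@B0}
  B1:  IN={a@B4, b@B0, b@B3, e@B0, f@B4}  OUT={a@B4, b@B1, e@B0, f@B4}
  B2:  IN={a@B4, b@B1, e@B0, f@B4}  OUT={a@B4, b@B1, e@B0, f@B2}
  B3:  IN={a@B4, b@B1, e@B0, f@B2}  OUT={a@B4, b@B3, e@B0, f@B3}
  B4:  IN={a@B4, b@B3, e@B0, f@B3}  OUT={a@B4, b@B3, e@B0, f@B4}
  B5:  IN={a@B4, b@B0, b@B3, e@B0, f@B4}  OUT={a@B5, b@B5, c@B5, e@B0, f@B4}
  B6:  IN={a@B5, b@B5, c@B5, e@B0, f@B4}  OUT={a@B6, b@B5, c@B6, e@B0, f@B4}

B0 is the boundary node: IN[B0] = {}
Applying B0's transfer function to that IN value gives OUT[B0] (row B0 above).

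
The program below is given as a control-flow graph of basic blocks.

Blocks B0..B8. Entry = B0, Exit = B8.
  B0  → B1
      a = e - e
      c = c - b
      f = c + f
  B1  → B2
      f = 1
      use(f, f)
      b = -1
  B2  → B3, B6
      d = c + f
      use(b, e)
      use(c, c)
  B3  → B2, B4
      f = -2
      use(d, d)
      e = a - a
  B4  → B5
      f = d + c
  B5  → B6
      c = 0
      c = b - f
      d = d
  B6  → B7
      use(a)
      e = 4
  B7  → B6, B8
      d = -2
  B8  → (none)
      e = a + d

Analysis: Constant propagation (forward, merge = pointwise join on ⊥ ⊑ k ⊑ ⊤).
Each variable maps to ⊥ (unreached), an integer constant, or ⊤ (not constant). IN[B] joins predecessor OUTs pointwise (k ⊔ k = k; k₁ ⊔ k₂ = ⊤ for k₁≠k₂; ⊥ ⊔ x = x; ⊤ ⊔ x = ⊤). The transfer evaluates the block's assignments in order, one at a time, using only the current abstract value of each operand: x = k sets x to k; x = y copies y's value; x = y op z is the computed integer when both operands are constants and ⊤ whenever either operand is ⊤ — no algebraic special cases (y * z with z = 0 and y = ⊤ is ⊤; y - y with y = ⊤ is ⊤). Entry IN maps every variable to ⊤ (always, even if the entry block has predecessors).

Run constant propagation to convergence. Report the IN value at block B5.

Answer: {a: ⊤, b: -1, c: ⊤, d: ⊤, e: ⊤, f: ⊤}

Working:
Fixpoint table:
  B0: | IN=(all ⊤) | OUT=(all ⊤)
  B1: | IN=(all ⊤) | OUT={b:-1, f:1; rest ⊤}
  B2: | IN={b:-1; rest ⊤} | OUT={b:-1; rest ⊤}
  B3: | IN={b:-1; rest ⊤} | OUT={b:-1, f:-2; rest ⊤}
  B4: | IN={b:-1, f:-2; rest ⊤} | OUT={b:-1; rest ⊤}
  B5: | IN={b:-1; rest ⊤} | OUT={b:-1; rest ⊤}
  B6: | IN={b:-1; rest ⊤} | OUT={b:-1, e:4; rest ⊤}
  B7: | IN={b:-1, e:4; rest ⊤} | OUT={b:-1, d:-2, e:4; rest ⊤}
  B8: | IN={b:-1, d:-2, e:4; rest ⊤} | OUT={b:-1, d:-2; rest ⊤}

Merge at B5: IN[B5] = OUT[B4] = {a: ⊤, b: -1, c: ⊤, d: ⊤, e: ⊤, f: ⊤}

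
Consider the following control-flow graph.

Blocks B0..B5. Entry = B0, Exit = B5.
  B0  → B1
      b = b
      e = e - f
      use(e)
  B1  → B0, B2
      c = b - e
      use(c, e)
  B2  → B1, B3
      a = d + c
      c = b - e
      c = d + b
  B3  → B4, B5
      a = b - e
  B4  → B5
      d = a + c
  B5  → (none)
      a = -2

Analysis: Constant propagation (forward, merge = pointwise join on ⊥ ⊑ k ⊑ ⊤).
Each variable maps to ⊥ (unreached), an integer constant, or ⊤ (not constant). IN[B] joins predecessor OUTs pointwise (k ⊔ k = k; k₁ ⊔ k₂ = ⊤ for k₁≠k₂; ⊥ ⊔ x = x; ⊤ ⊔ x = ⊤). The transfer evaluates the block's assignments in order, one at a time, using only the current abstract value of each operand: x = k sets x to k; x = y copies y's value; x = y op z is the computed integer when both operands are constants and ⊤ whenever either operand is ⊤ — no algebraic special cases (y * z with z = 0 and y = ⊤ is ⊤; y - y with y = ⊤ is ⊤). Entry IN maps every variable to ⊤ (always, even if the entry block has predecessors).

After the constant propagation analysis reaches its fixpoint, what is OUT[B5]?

Answer: {a: -2, b: ⊤, c: ⊤, d: ⊤, e: ⊤, f: ⊤}

Trace:
Per-block solution:
  B0: | IN=(all ⊤) | OUT=(all ⊤)
  B1: | IN=(all ⊤) | OUT=(all ⊤)
  B2: | IN=(all ⊤) | OUT=(all ⊤)
  B3: | IN=(all ⊤) | OUT=(all ⊤)
  B4: | IN=(all ⊤) | OUT=(all ⊤)
  B5: | IN=(all ⊤) | OUT={a:-2; rest ⊤}

Merge at B5: IN[B5] = OUT[B3] ⊔ OUT[B4] = {a: ⊤, b: ⊤, c: ⊤, d: ⊤, e: ⊤, f: ⊤}
Applying B5's transfer function to that IN value gives OUT[B5] (row B5 above).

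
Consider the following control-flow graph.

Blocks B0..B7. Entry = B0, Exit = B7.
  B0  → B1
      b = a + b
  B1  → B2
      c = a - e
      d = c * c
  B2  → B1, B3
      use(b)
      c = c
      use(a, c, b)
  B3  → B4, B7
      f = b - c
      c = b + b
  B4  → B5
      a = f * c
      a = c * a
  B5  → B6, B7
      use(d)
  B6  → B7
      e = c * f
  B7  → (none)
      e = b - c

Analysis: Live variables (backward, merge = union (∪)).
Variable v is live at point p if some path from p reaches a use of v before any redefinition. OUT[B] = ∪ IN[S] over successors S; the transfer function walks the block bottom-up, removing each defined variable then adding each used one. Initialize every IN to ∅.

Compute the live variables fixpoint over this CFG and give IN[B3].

Fixpoint table:
  B0:   IN={a, b, e}   OUT={a, b, e}
  B1:   IN={a, b, e}   OUT={a, b, c, d, e}
  B2:   IN={a, b, c, d, e}   OUT={a, b, c, d, e}
  B3:   IN={b, c, d}   OUT={b, c, d, f}
  B4:   IN={b, c, d, f}   OUT={b, c, d, f}
  B5:   IN={b, c, d, f}   OUT={b, c, f}
  B6:   IN={b, c, f}   OUT={b, c}
  B7:   IN={b, c}   OUT={}

Merge at B3: OUT[B3] = IN[B4] ⊔ IN[B7] = {b, c, d, f}
Applying B3's transfer function to that OUT value gives IN[B3] (row B3 above).

Answer: {b, c, d}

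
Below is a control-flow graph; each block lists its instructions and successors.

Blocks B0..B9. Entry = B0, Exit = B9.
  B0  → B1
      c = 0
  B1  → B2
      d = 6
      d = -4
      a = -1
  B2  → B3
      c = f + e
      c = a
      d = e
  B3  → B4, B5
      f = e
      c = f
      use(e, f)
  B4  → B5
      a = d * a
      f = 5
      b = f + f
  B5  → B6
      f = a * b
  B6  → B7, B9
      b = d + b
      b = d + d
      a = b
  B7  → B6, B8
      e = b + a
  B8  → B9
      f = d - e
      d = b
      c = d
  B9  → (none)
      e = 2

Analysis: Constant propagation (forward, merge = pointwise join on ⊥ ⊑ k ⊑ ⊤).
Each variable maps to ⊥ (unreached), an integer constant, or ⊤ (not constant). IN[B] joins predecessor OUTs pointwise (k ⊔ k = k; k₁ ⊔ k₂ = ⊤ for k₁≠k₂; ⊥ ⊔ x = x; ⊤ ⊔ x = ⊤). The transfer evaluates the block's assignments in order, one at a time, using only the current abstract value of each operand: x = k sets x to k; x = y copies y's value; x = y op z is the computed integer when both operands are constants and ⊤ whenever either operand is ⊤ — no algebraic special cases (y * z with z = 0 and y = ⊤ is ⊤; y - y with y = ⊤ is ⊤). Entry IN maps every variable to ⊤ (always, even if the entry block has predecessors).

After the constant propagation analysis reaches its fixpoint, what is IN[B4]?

Fixpoint table:
  B0:   IN=(all ⊤)   OUT={c:0; rest ⊤}
  B1:   IN={c:0; rest ⊤}   OUT={a:-1, c:0, d:-4; rest ⊤}
  B2:   IN={a:-1, c:0, d:-4; rest ⊤}   OUT={a:-1, c:-1; rest ⊤}
  B3:   IN={a:-1, c:-1; rest ⊤}   OUT={a:-1; rest ⊤}
  B4:   IN={a:-1; rest ⊤}   OUT={b:10, f:5; rest ⊤}
  B5:   IN=(all ⊤)   OUT=(all ⊤)
  B6:   IN=(all ⊤)   OUT=(all ⊤)
  B7:   IN=(all ⊤)   OUT=(all ⊤)
  B8:   IN=(all ⊤)   OUT=(all ⊤)
  B9:   IN=(all ⊤)   OUT={e:2; rest ⊤}

Merge at B4: IN[B4] = OUT[B3] = {a: -1, b: ⊤, c: ⊤, d: ⊤, e: ⊤, f: ⊤}

Answer: {a: -1, b: ⊤, c: ⊤, d: ⊤, e: ⊤, f: ⊤}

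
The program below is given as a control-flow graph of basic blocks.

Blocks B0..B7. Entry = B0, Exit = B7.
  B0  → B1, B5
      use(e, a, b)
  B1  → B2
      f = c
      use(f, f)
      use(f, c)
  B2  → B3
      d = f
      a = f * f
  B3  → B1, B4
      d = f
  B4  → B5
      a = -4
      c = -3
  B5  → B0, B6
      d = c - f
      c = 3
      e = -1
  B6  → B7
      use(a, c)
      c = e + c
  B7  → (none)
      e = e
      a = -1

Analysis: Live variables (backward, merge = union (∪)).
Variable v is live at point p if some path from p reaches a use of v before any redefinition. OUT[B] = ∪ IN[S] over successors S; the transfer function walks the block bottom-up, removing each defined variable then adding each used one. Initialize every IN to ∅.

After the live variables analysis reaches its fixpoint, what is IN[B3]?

Answer: {b, c, f}

Working:
Converged values:
  B0: | IN={a, b, c, e, f} | OUT={a, b, c, f}
  B1: | IN={b, c} | OUT={b, c, f}
  B2: | IN={b, c, f} | OUT={b, c, f}
  B3: | IN={b, c, f} | OUT={b, c, f}
  B4: | IN={b, f} | OUT={a, b, c, f}
  B5: | IN={a, b, c, f} | OUT={a, b, c, e, f}
  B6: | IN={a, c, e} | OUT={e}
  B7: | IN={e} | OUT={}

Merge at B3: OUT[B3] = IN[B1] ⊔ IN[B4] = {b, c, f}
Applying B3's transfer function to that OUT value gives IN[B3] (row B3 above).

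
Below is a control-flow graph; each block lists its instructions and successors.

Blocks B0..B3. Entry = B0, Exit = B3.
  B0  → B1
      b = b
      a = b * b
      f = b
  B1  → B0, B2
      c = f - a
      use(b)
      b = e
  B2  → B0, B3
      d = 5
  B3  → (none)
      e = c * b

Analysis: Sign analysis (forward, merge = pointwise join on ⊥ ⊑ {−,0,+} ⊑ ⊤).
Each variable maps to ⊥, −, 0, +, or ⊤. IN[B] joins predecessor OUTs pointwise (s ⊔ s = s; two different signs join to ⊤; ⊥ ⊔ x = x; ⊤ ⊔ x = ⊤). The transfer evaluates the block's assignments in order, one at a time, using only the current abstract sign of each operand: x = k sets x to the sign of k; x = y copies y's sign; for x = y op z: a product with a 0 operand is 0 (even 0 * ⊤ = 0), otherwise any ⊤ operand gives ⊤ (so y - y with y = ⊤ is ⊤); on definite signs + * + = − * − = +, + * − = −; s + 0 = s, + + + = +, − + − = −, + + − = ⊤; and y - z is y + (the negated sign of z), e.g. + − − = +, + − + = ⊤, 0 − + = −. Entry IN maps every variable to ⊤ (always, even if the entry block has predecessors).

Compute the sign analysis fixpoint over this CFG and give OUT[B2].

Answer: {a: ⊤, b: ⊤, c: ⊤, d: +, e: ⊤, f: ⊤}

Working:
Per-block solution:
  B0:  IN=(all ⊤)  OUT=(all ⊤)
  B1:  IN=(all ⊤)  OUT=(all ⊤)
  B2:  IN=(all ⊤)  OUT={d:+; rest ⊤}
  B3:  IN={d:+; rest ⊤}  OUT={d:+; rest ⊤}

Merge at B2: IN[B2] = OUT[B1] = {a: ⊤, b: ⊤, c: ⊤, d: ⊤, e: ⊤, f: ⊤}
Applying B2's transfer function to that IN value gives OUT[B2] (row B2 above).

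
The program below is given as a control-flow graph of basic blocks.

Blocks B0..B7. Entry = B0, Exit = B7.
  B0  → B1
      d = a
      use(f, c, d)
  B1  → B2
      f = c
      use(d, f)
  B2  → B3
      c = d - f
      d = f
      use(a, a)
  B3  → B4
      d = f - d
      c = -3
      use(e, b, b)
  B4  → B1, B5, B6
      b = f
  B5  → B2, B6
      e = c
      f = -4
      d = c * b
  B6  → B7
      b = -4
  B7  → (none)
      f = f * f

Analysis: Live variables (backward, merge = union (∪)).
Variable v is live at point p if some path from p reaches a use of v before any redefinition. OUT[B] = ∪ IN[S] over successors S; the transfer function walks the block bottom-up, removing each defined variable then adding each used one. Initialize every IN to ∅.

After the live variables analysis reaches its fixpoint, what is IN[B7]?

Converged values:
  B0:   IN={a, b, c, e, f}   OUT={a, b, c, d, e}
  B1:   IN={a, b, c, d, e}   OUT={a, b, d, e, f}
  B2:   IN={a, b, d, e, f}   OUT={a, b, d, e, f}
  B3:   IN={a, b, d, e, f}   OUT={a, c, d, e, f}
  B4:   IN={a, c, d, e, f}   OUT={a, b, c, d, e, f}
  B5:   IN={a, b, c}   OUT={a, b, d, e, f}
  B6:   IN={f}   OUT={f}
  B7:   IN={f}   OUT={}

B7 is the boundary node: OUT[B7] = {}
Applying B7's transfer function to that OUT value gives IN[B7] (row B7 above).

Answer: {f}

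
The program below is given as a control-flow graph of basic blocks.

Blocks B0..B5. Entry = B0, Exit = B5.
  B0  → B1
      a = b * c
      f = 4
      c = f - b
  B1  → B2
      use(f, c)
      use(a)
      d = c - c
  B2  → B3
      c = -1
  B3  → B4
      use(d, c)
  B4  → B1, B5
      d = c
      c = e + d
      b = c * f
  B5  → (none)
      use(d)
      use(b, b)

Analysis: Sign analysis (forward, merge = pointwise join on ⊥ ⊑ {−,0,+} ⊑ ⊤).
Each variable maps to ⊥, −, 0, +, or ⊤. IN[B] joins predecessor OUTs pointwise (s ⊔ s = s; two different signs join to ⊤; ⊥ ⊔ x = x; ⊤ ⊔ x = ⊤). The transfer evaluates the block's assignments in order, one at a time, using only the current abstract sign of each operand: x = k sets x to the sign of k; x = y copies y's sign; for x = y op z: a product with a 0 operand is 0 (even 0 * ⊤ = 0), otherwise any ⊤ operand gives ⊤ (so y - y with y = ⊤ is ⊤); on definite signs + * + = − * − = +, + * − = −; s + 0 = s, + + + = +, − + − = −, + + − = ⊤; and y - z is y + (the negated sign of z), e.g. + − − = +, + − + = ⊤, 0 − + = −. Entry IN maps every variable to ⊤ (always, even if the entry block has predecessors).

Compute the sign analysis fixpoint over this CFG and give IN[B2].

Answer: {a: ⊤, b: ⊤, c: ⊤, d: ⊤, e: ⊤, f: +}

Derivation:
Fixpoint table:
  B0:  IN=(all ⊤)  OUT={f:+; rest ⊤}
  B1:  IN={f:+; rest ⊤}  OUT={f:+; rest ⊤}
  B2:  IN={f:+; rest ⊤}  OUT={c:-, f:+; rest ⊤}
  B3:  IN={c:-, f:+; rest ⊤}  OUT={c:-, f:+; rest ⊤}
  B4:  IN={c:-, f:+; rest ⊤}  OUT={d:-, f:+; rest ⊤}
  B5:  IN={d:-, f:+; rest ⊤}  OUT={d:-, f:+; rest ⊤}

Merge at B2: IN[B2] = OUT[B1] = {a: ⊤, b: ⊤, c: ⊤, d: ⊤, e: ⊤, f: +}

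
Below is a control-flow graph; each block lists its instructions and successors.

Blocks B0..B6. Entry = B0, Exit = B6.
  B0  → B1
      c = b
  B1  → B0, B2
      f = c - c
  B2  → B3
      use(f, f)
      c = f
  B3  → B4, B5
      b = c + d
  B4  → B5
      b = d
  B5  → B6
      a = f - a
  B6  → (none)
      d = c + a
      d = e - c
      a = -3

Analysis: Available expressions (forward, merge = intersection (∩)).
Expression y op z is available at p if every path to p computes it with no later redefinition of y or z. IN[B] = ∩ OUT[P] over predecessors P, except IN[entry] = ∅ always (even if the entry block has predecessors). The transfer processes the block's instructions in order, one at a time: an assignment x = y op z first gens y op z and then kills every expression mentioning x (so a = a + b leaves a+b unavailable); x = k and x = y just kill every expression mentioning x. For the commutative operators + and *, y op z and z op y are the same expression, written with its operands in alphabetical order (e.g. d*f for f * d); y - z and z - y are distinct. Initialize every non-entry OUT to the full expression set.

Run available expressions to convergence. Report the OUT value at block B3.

Answer: {c+d}

Trace:
Per-block solution:
  B0:   IN={}   OUT={}
  B1:   IN={}   OUT={c-c}
  B2:   IN={c-c}   OUT={}
  B3:   IN={}   OUT={c+d}
  B4:   IN={c+d}   OUT={c+d}
  B5:   IN={c+d}   OUT={c+d}
  B6:   IN={c+d}   OUT={e-c}

Merge at B3: IN[B3] = OUT[B2] = {}
Applying B3's transfer function to that IN value gives OUT[B3] (row B3 above).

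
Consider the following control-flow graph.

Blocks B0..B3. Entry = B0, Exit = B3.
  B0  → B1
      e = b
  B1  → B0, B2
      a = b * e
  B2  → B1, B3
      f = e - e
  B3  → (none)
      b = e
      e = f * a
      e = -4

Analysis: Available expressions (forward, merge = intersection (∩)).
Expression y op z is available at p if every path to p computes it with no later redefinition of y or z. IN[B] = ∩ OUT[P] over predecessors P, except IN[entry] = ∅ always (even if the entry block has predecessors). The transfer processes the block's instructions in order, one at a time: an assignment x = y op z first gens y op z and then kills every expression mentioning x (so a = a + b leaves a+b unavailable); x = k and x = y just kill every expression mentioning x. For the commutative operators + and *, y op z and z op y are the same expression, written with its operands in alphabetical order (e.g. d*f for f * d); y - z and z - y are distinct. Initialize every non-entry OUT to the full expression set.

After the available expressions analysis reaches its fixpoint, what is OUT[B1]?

Answer: {b*e}

Working:
Fixpoint table:
  B0: | IN={} | OUT={}
  B1: | IN={} | OUT={b*e}
  B2: | IN={b*e} | OUT={b*e, e-e}
  B3: | IN={b*e, e-e} | OUT={a*f}

Merge at B1: IN[B1] = OUT[B0] ∩ OUT[B2] = {}
Applying B1's transfer function to that IN value gives OUT[B1] (row B1 above).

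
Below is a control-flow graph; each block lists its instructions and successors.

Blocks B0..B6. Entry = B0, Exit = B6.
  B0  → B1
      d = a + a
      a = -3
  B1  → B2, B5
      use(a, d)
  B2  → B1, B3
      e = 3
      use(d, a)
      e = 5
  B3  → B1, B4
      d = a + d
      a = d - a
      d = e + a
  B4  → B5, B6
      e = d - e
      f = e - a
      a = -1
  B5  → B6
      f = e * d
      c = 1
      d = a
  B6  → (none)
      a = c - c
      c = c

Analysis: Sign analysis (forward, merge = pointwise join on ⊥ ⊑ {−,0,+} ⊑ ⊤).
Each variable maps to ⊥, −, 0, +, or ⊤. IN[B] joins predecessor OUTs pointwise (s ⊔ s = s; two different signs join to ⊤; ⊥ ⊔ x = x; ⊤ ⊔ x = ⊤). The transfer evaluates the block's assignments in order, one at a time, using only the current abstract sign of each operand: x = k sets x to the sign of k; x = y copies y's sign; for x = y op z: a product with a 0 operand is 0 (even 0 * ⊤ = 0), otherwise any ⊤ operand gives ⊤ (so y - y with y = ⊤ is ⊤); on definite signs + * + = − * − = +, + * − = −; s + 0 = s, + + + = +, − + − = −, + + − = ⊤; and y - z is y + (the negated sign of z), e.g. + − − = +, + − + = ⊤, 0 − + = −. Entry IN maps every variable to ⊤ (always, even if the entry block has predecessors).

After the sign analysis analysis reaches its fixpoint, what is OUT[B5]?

Converged values:
  B0:  IN=(all ⊤)  OUT={a:-; rest ⊤}
  B1:  IN=(all ⊤)  OUT=(all ⊤)
  B2:  IN=(all ⊤)  OUT={e:+; rest ⊤}
  B3:  IN={e:+; rest ⊤}  OUT={e:+; rest ⊤}
  B4:  IN={e:+; rest ⊤}  OUT={a:-; rest ⊤}
  B5:  IN=(all ⊤)  OUT={c:+; rest ⊤}
  B6:  IN=(all ⊤)  OUT=(all ⊤)

Merge at B5: IN[B5] = OUT[B1] ⊔ OUT[B4] = {a: ⊤, b: ⊤, c: ⊤, d: ⊤, e: ⊤, f: ⊤}
Applying B5's transfer function to that IN value gives OUT[B5] (row B5 above).

Answer: {a: ⊤, b: ⊤, c: +, d: ⊤, e: ⊤, f: ⊤}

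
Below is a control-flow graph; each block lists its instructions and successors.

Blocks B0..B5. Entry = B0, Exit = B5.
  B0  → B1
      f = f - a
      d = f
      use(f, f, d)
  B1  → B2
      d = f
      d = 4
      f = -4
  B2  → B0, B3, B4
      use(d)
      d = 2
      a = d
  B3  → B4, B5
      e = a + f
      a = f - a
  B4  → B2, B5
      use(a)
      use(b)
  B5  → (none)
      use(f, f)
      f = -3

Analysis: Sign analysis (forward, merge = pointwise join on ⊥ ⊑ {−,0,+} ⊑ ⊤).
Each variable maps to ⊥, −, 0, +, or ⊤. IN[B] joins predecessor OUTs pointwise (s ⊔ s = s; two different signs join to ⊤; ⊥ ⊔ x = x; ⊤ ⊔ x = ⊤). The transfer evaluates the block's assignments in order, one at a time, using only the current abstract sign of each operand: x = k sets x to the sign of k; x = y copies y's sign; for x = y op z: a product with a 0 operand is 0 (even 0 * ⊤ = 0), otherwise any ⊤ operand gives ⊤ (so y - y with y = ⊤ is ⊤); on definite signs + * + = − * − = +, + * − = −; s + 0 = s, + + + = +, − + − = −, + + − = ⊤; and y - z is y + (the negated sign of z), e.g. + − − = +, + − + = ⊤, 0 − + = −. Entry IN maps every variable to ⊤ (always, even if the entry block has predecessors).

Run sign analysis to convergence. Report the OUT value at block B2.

Converged values:
  B0:   IN=(all ⊤)   OUT=(all ⊤)
  B1:   IN=(all ⊤)   OUT={d:+, f:-; rest ⊤}
  B2:   IN={d:+, f:-; rest ⊤}   OUT={a:+, d:+, f:-; rest ⊤}
  B3:   IN={a:+, d:+, f:-; rest ⊤}   OUT={a:-, d:+, f:-; rest ⊤}
  B4:   IN={d:+, f:-; rest ⊤}   OUT={d:+, f:-; rest ⊤}
  B5:   IN={d:+, f:-; rest ⊤}   OUT={d:+, f:-; rest ⊤}

Merge at B2: IN[B2] = OUT[B1] ⊔ OUT[B4] = {a: ⊤, b: ⊤, c: ⊤, d: +, e: ⊤, f: -}
Applying B2's transfer function to that IN value gives OUT[B2] (row B2 above).

Answer: {a: +, b: ⊤, c: ⊤, d: +, e: ⊤, f: -}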